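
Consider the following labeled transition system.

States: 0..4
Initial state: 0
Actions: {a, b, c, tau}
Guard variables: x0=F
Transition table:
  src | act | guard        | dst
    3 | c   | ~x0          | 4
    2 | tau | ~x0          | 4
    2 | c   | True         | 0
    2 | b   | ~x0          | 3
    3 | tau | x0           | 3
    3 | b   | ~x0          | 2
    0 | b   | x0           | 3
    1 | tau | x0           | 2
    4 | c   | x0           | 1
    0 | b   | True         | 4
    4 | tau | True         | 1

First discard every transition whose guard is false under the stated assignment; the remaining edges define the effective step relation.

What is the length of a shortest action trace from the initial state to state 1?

Answer: 2

Working:
Breadth-first toward 1:
  depth 0: {0}
  depth 1: {4}
  depth 2: {1}
1 enters at depth 2; path b·tau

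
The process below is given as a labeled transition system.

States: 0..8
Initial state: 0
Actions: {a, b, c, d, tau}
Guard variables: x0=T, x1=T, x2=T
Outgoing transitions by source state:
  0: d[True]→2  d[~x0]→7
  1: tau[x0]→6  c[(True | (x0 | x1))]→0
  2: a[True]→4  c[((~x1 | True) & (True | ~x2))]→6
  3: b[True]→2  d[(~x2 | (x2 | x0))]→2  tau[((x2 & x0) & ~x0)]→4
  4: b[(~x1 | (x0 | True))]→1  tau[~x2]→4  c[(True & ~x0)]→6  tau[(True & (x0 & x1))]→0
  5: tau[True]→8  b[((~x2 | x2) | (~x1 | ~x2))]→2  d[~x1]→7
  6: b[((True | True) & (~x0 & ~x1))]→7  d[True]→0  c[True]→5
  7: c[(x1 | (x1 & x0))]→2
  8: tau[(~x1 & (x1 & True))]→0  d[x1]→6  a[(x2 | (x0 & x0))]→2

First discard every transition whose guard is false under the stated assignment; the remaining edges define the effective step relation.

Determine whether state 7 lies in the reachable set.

Answer: UNREACHABLE

Analysis:
16 transition(s) survive guard evaluation.
Layer 0: {0}
Layer 1: {2}  cumulative {0,2}
Layer 2: {4,6}  cumulative {0,2,4,6}
Layer 3: {1,5}  cumulative {0,1,2,4,5,6}
Layer 4: {8}  cumulative {0,1,2,4,5,6,8}
R = {0,1,2,4,5,6,8}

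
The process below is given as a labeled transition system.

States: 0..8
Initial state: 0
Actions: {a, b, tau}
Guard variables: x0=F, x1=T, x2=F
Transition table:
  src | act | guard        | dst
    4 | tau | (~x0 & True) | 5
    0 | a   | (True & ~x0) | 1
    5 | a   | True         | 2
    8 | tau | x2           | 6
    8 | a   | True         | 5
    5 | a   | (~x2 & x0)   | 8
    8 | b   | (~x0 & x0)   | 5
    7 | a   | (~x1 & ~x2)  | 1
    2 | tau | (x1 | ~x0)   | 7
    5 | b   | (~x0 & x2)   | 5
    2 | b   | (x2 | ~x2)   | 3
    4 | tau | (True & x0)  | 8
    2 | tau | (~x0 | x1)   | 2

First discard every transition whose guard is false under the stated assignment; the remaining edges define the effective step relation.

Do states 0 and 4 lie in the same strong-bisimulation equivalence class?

Compute ~ classes (split until stable):
  π0 = {{0,1,2,3,4,5,6,7,8}}
  π1 = {{0,5,8},{1,3,6,7},{2},{4}}
  π2 = {{0},{1,3,6,7},{2},{4},{5},{8}}
Fixed point at round 3; 6 class(es).
0∈{0}, 4∈{4}

Answer: NOT BISIMILAR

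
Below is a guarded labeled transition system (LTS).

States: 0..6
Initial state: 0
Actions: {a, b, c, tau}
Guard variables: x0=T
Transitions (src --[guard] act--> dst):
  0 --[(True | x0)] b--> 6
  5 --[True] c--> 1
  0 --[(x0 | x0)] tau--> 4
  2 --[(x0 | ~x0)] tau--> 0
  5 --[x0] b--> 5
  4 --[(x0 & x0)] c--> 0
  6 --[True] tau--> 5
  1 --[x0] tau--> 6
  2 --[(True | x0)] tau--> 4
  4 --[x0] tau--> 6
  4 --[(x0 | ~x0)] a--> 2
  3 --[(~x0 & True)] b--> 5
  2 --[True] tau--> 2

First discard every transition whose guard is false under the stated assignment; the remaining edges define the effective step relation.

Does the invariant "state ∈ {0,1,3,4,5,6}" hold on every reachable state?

Answer: INVARIANT VIOLATED at state 2

Working:
Safe = {0,1,3,4,5,6}
R = {0,1,2,4,5,6}
  0: safe
  1: safe
  2: outside
  4: safe
  5: safe
  6: safe
witness against invariant: tau·a → 2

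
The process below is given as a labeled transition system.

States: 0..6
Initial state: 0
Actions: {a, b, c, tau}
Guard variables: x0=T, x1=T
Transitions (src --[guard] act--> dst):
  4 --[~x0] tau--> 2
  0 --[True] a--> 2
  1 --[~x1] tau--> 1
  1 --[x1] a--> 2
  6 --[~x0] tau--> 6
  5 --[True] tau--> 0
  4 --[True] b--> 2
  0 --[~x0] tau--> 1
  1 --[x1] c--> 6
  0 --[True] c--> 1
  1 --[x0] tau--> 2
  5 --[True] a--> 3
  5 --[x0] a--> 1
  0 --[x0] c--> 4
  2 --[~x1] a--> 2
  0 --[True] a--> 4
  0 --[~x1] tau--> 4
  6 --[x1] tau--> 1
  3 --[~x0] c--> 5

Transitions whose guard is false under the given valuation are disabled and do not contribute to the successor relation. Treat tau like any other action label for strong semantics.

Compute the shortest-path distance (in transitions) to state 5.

Breadth-first toward 5:
  Layer 0: {0}
  Layer 1: {1,2,4}
  Layer 2: {6}
5 never appears.

Answer: UNREACHABLE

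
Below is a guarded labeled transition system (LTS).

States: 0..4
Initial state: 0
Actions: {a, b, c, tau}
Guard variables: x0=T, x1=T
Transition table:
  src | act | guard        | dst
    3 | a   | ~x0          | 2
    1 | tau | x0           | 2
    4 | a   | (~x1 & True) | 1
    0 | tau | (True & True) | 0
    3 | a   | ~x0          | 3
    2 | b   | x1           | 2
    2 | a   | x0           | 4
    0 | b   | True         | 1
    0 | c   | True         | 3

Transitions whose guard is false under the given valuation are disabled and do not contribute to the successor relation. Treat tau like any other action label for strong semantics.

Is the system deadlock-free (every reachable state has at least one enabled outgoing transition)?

R = {0,1,2,3,4}
  0: b→1  c→3  tau→0  [deg 3]
  1: tau→2  [deg 1]
  2: a→4  b→2  [deg 2]
  3: ∅  [STUCK]
  4: ∅  [STUCK]
Path to 3: c

Answer: DEADLOCK at state 3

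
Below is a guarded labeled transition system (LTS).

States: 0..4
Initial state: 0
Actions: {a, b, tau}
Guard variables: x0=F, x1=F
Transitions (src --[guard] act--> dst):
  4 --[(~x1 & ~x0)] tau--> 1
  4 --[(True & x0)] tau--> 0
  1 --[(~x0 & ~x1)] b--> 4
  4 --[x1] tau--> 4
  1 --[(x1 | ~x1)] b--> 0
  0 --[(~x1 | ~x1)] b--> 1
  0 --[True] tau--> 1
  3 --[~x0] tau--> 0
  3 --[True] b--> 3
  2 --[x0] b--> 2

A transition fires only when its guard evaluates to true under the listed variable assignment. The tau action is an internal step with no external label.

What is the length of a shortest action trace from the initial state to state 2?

BFS to 2:
  L0 = {0}
  L1 = {1}
  L2 = {4}
2 never appears.

Answer: UNREACHABLE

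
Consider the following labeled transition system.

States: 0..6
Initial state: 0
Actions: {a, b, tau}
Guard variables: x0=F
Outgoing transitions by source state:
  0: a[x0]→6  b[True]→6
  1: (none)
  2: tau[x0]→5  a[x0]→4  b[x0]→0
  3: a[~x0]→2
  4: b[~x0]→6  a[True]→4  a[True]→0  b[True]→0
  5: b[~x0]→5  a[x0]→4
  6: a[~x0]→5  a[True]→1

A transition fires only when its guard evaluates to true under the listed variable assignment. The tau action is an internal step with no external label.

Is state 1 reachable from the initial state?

After dropping false guards: 9 live edges.
depth 0: {0}
depth 1: {6}  total {0,6}
depth 2: {1,5}  total {0,1,5,6}
R = {0,1,5,6}
trace reaching 1: b·a

Answer: REACHABLE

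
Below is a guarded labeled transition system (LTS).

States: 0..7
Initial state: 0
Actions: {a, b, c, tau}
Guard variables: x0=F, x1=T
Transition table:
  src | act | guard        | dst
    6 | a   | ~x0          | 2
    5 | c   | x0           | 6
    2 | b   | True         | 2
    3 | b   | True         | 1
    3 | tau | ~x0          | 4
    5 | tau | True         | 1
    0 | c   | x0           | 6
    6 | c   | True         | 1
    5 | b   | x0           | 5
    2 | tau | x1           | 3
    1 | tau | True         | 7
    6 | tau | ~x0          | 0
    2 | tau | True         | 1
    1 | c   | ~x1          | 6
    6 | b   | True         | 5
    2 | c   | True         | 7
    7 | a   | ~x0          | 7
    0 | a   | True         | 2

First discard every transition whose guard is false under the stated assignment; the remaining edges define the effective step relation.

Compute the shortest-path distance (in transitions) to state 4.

Answer: 3

Trace:
BFS to 4:
  L0 = {0}
  L1 = {2}
  L2 = {1,3,7}
  L3 = {4}
first hit 4 at d=3 via a·tau·tau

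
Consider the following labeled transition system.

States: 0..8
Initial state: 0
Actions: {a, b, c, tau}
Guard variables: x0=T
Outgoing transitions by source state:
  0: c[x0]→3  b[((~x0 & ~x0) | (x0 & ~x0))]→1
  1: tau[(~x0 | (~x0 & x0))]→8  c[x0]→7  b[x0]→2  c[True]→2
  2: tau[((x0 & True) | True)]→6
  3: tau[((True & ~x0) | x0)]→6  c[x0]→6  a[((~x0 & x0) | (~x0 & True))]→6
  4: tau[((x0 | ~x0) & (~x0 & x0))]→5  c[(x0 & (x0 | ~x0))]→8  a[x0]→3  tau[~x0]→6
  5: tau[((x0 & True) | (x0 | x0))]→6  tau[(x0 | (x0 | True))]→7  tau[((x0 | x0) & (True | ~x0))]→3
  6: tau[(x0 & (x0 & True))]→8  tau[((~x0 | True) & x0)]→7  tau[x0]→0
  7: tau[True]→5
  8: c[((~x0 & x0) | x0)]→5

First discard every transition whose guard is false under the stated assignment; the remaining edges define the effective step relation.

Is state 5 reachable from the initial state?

After dropping false guards: 17 live edges.
L0 = {0}
L1 = {3}  total {0,3}
L2 = {6}  total {0,3,6}
L3 = {7,8}  total {0,3,6,7,8}
L4 = {5}  total {0,3,5,6,7,8}
Reachable = {0,3,5,6,7,8}
witness 5: c·tau·tau·c

Answer: REACHABLE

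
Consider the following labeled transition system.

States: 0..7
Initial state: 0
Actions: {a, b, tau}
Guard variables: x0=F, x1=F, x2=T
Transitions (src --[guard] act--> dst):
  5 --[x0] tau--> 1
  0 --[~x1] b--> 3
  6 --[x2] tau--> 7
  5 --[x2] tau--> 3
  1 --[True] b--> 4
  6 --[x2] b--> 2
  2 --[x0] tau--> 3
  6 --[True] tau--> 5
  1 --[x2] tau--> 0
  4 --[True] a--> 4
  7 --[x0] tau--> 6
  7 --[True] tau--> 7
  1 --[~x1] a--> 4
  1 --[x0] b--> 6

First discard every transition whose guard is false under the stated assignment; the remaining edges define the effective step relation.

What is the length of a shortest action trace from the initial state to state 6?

Answer: UNREACHABLE

Analysis:
BFS to 6:
  Layer 0: {0}
  Layer 1: {3}
6 never appears.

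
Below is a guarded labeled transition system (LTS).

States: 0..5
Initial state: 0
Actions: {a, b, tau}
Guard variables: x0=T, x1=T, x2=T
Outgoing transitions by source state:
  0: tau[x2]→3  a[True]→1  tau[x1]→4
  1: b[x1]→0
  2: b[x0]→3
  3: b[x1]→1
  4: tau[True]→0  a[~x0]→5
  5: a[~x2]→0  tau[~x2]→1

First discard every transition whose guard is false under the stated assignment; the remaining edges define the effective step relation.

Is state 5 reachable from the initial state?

7 transition(s) survive guard evaluation.
depth 0: {0}
depth 1: {1,3,4}  cumulative {0,1,3,4}
R = {0,1,3,4}

Answer: UNREACHABLE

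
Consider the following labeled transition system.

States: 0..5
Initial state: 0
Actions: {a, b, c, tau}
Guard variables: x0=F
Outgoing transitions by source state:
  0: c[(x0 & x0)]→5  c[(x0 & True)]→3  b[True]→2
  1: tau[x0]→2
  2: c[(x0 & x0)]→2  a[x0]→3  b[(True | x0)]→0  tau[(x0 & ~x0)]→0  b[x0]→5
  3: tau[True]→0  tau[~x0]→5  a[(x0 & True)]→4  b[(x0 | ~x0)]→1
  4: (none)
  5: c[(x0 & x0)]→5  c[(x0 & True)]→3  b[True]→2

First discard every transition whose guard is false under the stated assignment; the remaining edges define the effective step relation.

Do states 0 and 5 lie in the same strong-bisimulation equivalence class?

Answer: BISIMILAR

Analysis:
Refine partition for ~:
  π0 = {{0,1,2,3,4,5}}
  π1 = {{0,2,5},{1,4},{3}}
Fixed point at round 2; 3 class(es).
0∈{0,2,5}, 5∈{0,2,5}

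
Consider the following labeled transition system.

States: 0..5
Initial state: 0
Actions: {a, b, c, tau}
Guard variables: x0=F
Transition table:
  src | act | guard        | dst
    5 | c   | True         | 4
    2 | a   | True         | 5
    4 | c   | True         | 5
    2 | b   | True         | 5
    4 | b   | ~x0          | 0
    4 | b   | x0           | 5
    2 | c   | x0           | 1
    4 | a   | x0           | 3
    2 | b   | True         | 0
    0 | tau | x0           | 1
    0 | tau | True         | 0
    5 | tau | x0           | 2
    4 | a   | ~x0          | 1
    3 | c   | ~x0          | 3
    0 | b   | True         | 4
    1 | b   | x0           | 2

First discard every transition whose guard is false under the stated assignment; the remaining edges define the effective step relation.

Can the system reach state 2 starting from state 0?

Answer: UNREACHABLE

Analysis:
10 transition(s) survive guard evaluation.
depth 0: {0}
depth 1: {4}  now seen {0,4}
depth 2: {1,5}  now seen {0,1,4,5}
R = {0,1,4,5}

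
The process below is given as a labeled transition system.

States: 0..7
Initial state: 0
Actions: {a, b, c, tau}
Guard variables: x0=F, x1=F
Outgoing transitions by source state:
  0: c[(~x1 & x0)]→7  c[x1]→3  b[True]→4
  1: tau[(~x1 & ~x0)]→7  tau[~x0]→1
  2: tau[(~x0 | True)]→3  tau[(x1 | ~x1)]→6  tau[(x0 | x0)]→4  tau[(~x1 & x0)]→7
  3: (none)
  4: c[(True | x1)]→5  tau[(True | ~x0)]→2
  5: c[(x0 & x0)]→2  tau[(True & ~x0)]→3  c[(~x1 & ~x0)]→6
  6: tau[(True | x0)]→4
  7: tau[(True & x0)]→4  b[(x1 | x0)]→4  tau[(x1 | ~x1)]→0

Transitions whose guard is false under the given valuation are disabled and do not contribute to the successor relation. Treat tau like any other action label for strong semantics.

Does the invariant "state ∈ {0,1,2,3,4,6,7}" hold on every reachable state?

Allowed set {0,1,2,3,4,6,7}
R = {0,2,3,4,5,6}
  0: ok
  2: ok
  3: ok
  4: ok
  5: outside
  6: ok
counterexample path to 5: b·c

Answer: INVARIANT VIOLATED at state 5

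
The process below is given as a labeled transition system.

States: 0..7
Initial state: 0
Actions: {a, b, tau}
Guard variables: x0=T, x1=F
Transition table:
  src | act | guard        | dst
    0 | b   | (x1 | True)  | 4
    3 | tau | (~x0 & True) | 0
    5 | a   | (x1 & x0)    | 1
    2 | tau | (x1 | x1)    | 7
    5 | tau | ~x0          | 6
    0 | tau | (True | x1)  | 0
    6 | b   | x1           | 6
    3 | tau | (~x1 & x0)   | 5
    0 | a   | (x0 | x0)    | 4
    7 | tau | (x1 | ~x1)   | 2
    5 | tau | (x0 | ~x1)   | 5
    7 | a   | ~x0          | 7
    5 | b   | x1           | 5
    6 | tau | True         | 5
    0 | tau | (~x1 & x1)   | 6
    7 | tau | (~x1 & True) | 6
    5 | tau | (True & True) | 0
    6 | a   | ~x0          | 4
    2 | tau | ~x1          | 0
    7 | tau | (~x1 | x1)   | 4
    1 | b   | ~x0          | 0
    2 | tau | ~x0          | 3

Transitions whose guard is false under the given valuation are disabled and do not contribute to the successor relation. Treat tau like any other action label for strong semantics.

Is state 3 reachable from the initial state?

Answer: UNREACHABLE

Analysis:
After dropping false guards: 11 live edges.
L0 = {0}
L1 = {4}  total {0,4}
Reach set: {0,4}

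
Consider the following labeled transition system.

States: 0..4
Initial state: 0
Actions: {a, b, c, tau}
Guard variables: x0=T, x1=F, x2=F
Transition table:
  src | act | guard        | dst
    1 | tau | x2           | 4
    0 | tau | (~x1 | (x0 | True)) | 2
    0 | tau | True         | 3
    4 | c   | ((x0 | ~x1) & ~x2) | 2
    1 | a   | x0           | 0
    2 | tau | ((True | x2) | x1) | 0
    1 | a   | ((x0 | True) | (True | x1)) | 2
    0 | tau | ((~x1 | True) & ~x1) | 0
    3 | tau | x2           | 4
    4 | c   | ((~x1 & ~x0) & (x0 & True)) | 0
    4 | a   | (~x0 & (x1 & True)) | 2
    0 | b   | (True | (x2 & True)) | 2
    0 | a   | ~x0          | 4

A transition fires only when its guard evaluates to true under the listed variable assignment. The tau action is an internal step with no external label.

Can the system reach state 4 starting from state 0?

8 transition(s) survive guard evaluation.
L0 = {0}
L1 = {2,3}  total {0,2,3}
R = {0,2,3}

Answer: UNREACHABLE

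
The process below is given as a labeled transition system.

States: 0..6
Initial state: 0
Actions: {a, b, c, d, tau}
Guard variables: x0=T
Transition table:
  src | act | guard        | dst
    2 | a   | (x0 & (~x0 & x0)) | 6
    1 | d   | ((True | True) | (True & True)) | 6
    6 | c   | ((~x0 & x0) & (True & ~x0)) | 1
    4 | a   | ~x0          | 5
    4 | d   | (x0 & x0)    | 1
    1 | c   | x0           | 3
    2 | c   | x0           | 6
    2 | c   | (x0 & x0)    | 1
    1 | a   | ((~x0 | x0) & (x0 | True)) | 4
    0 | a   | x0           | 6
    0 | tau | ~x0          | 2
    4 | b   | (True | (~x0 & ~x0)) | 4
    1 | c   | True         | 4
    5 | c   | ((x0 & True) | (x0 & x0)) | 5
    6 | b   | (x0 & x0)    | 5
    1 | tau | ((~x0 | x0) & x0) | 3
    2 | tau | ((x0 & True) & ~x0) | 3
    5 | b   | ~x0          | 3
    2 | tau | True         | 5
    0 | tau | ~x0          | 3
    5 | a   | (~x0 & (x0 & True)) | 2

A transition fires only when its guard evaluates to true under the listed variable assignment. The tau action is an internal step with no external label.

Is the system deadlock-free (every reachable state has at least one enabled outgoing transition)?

R = {0,5,6}
  0: a→6  [1 exit(s)]
  5: c→5  [1 exit(s)]
  6: b→5  [1 exit(s)]

Answer: DEADLOCK-FREE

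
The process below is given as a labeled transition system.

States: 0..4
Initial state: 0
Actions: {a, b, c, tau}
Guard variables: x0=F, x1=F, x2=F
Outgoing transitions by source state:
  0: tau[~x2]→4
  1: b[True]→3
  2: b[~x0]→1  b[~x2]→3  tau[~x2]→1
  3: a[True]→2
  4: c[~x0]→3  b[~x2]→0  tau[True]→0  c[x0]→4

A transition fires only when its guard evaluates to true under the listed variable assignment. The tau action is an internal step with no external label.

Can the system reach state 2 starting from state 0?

9 transition(s) survive guard evaluation.
L0 = {0}
L1 = {4}  total {0,4}
L2 = {3}  total {0,3,4}
L3 = {2}  total {0,2,3,4}
L4 = {1}  total {0,1,2,3,4}
Reach set: {0,1,2,3,4}
Path to 2: tau·c·a

Answer: REACHABLE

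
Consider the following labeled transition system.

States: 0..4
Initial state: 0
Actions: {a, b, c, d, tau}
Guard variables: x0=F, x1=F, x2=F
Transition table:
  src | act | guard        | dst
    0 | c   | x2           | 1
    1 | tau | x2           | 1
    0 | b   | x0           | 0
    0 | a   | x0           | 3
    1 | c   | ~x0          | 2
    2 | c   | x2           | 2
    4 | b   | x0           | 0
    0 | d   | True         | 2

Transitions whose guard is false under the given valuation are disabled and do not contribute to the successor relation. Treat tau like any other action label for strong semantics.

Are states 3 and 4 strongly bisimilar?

Answer: BISIMILAR

Working:
Refine partition for ~:
  P[0] = {{0,1,2,3,4}}
  P[1] = {{0},{1},{2,3,4}}
stable after 2 split(s): 3 block(s)
[3]={2,3,4}  [4]={2,3,4}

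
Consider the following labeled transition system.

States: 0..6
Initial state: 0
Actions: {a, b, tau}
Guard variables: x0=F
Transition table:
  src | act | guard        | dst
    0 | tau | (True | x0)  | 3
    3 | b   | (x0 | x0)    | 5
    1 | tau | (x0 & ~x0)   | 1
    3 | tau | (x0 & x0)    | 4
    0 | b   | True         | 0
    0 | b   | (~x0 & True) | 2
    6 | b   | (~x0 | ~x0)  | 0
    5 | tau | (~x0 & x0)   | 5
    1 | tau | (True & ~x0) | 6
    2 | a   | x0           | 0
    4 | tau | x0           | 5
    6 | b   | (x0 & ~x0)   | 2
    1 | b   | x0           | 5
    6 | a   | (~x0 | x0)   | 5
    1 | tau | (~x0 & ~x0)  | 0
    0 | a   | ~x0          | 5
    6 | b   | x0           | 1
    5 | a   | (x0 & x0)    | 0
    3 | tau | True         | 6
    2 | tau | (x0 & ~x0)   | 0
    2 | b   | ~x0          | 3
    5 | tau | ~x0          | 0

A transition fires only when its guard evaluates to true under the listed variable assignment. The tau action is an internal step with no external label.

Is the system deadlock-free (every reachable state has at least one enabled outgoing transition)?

Answer: DEADLOCK-FREE

Trace:
Reach set: {0,2,3,5,6}
  0: a→5  b→0  b→2  tau→3  [4 out]
  2: b→3  [1 out]
  3: tau→6  [1 out]
  5: tau→0  [1 out]
  6: a→5  b→0  [2 out]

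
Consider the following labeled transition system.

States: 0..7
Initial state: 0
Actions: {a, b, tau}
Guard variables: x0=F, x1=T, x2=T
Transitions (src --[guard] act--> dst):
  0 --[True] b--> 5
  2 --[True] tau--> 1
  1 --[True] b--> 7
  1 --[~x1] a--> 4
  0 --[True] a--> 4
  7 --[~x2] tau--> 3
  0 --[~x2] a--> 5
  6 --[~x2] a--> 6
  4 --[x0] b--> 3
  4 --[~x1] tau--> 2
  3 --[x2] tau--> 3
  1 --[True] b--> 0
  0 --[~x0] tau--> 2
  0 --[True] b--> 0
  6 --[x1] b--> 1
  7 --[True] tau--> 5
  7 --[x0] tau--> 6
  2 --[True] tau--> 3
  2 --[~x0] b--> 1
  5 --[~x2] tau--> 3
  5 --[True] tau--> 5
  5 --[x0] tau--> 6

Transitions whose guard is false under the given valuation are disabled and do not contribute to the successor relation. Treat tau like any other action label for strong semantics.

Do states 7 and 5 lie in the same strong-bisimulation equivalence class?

Bisimulation quotient by refinement:
  P[0] = {{0,1,2,3,4,5,6,7}}
  P[1] = {{0},{1,6},{2},{3,5,7},{4}}
  P[2] = {{0},{1},{2},{3,5,7},{4},{6}}
6 equivalence class(es) (converged in 3)
7∈{3,5,7}, 5∈{3,5,7}

Answer: BISIMILAR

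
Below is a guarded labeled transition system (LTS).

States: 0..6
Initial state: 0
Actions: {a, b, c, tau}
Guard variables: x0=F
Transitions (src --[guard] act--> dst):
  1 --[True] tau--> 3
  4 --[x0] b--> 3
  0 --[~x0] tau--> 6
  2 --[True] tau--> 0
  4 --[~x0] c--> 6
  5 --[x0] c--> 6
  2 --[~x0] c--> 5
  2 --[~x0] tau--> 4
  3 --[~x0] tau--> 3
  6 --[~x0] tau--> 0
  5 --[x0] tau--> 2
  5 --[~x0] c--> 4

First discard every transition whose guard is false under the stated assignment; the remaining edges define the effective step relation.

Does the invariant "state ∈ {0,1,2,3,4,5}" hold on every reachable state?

Allowed set {0,1,2,3,4,5}
Reach set: {0,6}
  0: ok
  6: ✗ unsafe
counterexample path to 6: tau

Answer: INVARIANT VIOLATED at state 6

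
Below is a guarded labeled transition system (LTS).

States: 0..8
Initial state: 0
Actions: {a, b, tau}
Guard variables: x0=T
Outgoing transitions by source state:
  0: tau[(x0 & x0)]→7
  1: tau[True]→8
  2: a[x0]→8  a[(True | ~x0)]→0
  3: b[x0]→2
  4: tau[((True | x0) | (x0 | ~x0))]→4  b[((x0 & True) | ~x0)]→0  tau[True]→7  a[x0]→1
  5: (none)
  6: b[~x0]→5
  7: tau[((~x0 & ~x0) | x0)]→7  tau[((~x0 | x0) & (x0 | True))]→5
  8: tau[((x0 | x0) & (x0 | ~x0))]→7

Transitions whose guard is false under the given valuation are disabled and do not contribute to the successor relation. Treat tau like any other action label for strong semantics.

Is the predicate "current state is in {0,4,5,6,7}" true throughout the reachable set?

Answer: INVARIANT HOLDS

Trace:
Safe = {0,4,5,6,7}
Reach set: {0,5,7}
  0: safe
  5: safe
  7: safe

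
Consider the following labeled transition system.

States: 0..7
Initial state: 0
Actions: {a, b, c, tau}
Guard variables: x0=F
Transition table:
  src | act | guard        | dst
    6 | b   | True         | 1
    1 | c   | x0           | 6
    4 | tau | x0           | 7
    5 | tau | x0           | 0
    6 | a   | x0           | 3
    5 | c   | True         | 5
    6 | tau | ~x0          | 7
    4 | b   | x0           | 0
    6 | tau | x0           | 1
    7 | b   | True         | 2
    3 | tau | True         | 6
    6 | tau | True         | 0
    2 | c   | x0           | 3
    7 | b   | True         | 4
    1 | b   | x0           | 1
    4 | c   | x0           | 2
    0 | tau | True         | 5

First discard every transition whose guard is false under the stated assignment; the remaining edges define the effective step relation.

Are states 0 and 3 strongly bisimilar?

Answer: NOT BISIMILAR

Analysis:
Bisimulation quotient by refinement:
  π0 = {{0,1,2,3,4,5,6,7}}
  π1 = {{0,3},{1,2,4},{5},{6},{7}}
  π2 = {{0},{1,2,4},{3},{5},{6},{7}}
stable after 3 split(s): 6 block(s)
[0]={0}  [3]={3}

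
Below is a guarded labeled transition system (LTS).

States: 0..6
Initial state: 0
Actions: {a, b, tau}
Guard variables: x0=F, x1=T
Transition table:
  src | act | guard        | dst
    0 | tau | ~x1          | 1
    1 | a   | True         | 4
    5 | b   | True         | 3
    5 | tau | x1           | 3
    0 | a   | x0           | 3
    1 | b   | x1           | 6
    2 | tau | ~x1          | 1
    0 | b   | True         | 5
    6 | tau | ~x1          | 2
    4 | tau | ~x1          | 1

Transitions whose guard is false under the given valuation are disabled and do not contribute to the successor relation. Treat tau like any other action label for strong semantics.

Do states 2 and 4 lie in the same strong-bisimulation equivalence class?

Answer: BISIMILAR

Analysis:
Compute ~ classes (split until stable):
  round 0: {{0,1,2,3,4,5,6}}
  round 1: {{0},{1},{2,3,4,6},{5}}
4 equivalence class(es) (converged in 2)
class of 2: {2,3,4,6}; class of 4: {2,3,4,6}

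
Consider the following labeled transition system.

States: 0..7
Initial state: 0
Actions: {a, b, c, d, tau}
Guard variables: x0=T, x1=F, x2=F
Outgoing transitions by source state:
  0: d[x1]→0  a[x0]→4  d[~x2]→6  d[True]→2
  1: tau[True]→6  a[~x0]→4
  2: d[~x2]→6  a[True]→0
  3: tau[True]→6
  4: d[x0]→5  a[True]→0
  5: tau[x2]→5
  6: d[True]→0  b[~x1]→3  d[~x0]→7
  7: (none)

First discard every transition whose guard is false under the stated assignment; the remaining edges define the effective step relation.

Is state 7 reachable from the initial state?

After dropping false guards: 11 live edges.
L0 = {0}
L1 = {2,4,6}  cumulative {0,2,4,6}
L2 = {3,5}  cumulative {0,2,3,4,5,6}
Reachable = {0,2,3,4,5,6}

Answer: UNREACHABLE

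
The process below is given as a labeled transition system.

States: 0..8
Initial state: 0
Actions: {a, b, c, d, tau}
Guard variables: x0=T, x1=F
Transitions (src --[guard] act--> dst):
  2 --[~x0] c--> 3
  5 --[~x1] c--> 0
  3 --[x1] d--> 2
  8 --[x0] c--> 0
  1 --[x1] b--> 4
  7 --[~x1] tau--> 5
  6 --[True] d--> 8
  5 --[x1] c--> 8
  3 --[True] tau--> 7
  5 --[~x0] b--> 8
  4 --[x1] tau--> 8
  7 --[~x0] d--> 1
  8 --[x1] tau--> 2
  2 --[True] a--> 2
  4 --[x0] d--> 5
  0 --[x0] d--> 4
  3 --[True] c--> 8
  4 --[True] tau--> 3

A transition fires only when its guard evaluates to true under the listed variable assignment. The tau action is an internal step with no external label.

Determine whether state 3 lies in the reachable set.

Answer: REACHABLE

Trace:
Guard filter leaves 10 enabled edge(s).
Layer 0: {0}
Layer 1: {4}  cumulative {0,4}
Layer 2: {3,5}  cumulative {0,3,4,5}
Layer 3: {7,8}  cumulative {0,3,4,5,7,8}
Reach set: {0,3,4,5,7,8}
witness 3: d·tau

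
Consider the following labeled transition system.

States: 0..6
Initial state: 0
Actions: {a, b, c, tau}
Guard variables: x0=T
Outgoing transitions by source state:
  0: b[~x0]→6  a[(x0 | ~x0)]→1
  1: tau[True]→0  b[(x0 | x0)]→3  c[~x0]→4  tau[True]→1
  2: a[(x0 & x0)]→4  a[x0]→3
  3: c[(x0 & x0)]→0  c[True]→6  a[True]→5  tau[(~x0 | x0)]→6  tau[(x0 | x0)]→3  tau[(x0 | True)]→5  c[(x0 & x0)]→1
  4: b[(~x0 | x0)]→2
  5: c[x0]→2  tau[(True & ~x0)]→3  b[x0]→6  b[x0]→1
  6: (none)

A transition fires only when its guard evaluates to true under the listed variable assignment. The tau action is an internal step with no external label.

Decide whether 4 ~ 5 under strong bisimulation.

Compute ~ classes (split until stable):
  round 0: {{0,1,2,3,4,5,6}}
  round 1: {{0,2},{1},{3},{4},{5},{6}}
  round 2: {{0},{1},{2},{3},{4},{5},{6}}
Fixed point at round 3; 7 class(es).
[4]={4}  [5]={5}

Answer: NOT BISIMILAR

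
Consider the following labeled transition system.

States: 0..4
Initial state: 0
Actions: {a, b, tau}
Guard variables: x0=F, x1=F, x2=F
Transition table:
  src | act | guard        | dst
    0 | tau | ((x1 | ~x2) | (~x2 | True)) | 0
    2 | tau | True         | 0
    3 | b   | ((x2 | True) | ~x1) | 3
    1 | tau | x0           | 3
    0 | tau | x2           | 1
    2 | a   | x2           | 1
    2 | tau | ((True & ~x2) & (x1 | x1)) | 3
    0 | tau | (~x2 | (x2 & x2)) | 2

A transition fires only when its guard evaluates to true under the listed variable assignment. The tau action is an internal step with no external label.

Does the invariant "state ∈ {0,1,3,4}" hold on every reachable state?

Answer: INVARIANT VIOLATED at state 2

Trace:
Safe = {0,1,3,4}
R = {0,2}
  0: safe
  2: outside
counterexample path to 2: tau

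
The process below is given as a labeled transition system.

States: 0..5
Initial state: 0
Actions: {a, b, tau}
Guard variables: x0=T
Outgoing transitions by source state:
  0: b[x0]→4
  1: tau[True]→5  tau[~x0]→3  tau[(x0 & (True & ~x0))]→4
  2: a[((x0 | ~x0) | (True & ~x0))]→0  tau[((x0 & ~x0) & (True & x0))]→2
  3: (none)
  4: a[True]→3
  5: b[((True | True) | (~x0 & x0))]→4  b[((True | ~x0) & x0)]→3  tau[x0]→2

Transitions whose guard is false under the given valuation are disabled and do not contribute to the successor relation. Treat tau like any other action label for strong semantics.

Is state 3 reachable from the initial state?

Answer: REACHABLE

Working:
After dropping false guards: 7 live edges.
depth 0: {0}
depth 1: {4}  now seen {0,4}
depth 2: {3}  now seen {0,3,4}
R = {0,3,4}
trace reaching 3: b·a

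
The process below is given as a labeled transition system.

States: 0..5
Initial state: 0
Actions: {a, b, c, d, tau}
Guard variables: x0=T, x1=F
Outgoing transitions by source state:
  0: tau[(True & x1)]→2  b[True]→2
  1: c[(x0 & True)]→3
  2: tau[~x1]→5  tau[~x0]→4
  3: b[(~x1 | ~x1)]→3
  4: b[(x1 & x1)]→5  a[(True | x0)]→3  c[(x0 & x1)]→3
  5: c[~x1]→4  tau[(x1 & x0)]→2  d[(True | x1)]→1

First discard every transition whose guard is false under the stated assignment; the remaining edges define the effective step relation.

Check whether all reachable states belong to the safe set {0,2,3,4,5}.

Allowed set {0,2,3,4,5}
Reachable = {0,1,2,3,4,5}
  0: safe
  1: VIOLATES
  2: safe
  3: safe
  4: safe
  5: safe
reach 1 via b·tau·d — violates

Answer: INVARIANT VIOLATED at state 1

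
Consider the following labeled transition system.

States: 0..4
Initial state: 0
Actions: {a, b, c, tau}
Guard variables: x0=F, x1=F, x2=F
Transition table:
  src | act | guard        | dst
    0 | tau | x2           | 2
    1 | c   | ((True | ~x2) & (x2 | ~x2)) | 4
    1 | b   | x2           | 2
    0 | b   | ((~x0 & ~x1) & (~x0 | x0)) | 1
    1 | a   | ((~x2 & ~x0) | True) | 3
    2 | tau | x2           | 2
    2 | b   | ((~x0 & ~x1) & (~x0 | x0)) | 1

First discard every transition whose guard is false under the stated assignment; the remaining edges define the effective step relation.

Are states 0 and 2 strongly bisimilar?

Bisimulation quotient by refinement:
  round 0: {{0,1,2,3,4}}
  round 1: {{0,2},{1},{3,4}}
stable after 2 split(s): 3 block(s)
[0]={0,2}  [2]={0,2}

Answer: BISIMILAR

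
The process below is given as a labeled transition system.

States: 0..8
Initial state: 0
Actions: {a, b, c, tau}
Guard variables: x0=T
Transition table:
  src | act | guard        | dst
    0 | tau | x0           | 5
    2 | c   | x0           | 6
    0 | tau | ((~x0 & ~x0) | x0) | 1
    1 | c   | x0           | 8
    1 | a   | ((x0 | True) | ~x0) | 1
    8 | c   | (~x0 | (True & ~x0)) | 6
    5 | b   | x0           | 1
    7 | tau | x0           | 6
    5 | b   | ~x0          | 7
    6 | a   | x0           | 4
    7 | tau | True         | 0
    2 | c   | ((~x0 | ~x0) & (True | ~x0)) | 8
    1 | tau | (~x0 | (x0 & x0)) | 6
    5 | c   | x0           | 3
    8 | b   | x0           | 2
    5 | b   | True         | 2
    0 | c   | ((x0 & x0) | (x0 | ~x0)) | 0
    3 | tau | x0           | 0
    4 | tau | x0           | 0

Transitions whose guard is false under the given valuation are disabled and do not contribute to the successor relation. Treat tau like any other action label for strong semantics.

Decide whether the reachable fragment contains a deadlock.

R = {0,1,2,3,4,5,6,8}
  0: c→0  tau→1  tau→5  [3 exit(s)]
  1: a→1  c→8  tau→6  [3 exit(s)]
  2: c→6  [1 exit(s)]
  3: tau→0  [1 exit(s)]
  4: tau→0  [1 exit(s)]
  5: b→1  b→2  c→3  [3 exit(s)]
  6: a→4  [1 exit(s)]
  8: b→2  [1 exit(s)]

Answer: DEADLOCK-FREE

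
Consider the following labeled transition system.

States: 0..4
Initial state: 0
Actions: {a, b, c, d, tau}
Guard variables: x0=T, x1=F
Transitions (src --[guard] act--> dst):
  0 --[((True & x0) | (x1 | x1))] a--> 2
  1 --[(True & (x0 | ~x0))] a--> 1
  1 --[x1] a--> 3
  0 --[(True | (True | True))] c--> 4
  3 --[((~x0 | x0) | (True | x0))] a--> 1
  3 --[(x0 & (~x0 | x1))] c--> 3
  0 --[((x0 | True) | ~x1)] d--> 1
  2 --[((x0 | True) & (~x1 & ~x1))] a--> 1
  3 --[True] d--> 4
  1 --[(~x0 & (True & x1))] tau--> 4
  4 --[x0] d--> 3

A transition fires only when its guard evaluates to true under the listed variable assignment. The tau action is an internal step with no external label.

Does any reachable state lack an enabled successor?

Reach set: {0,1,2,3,4}
  0: a→2  c→4  d→1  [3 out]
  1: a→1  [1 out]
  2: a→1  [1 out]
  3: a→1  d→4  [2 out]
  4: d→3  [1 out]

Answer: DEADLOCK-FREE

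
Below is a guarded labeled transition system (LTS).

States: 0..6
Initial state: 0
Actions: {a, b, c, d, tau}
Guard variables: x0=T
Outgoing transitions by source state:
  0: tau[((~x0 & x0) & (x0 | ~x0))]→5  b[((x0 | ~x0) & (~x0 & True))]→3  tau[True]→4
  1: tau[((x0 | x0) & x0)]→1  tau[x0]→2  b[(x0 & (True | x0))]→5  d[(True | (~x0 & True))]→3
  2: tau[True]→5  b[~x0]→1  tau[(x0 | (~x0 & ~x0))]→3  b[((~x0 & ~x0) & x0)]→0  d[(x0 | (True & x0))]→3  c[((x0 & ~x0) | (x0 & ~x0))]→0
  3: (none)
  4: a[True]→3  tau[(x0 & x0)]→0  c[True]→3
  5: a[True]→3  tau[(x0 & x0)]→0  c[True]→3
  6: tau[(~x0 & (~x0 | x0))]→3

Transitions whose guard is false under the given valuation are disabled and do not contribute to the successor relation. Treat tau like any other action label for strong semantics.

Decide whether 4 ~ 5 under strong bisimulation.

Bisimulation quotient by refinement:
  π0 = {{0,1,2,3,4,5,6}}
  π1 = {{0},{1},{2},{3,6},{4,5}}
Fixed point at round 2; 5 class(es).
4∈{4,5}, 5∈{4,5}

Answer: BISIMILAR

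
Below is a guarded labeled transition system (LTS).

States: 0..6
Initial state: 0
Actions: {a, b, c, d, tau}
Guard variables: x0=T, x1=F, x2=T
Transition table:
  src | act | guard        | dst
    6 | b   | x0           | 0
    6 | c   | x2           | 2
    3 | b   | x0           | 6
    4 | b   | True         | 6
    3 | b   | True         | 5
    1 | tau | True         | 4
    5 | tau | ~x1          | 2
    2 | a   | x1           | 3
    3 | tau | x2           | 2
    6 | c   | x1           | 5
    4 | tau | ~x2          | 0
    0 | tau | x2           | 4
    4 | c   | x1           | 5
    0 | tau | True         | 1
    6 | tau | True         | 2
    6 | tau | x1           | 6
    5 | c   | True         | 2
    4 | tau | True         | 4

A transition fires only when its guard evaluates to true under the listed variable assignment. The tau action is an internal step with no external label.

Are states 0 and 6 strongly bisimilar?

Refine partition for ~:
  P[0] = {{0,1,2,3,4,5,6}}
  P[1] = {{0,1},{2},{3,4},{5},{6}}
  P[2] = {{0},{1},{2},{3},{4},{5},{6}}
Fixed point at round 3; 7 class(es).
0∈{0}, 6∈{6}

Answer: NOT BISIMILAR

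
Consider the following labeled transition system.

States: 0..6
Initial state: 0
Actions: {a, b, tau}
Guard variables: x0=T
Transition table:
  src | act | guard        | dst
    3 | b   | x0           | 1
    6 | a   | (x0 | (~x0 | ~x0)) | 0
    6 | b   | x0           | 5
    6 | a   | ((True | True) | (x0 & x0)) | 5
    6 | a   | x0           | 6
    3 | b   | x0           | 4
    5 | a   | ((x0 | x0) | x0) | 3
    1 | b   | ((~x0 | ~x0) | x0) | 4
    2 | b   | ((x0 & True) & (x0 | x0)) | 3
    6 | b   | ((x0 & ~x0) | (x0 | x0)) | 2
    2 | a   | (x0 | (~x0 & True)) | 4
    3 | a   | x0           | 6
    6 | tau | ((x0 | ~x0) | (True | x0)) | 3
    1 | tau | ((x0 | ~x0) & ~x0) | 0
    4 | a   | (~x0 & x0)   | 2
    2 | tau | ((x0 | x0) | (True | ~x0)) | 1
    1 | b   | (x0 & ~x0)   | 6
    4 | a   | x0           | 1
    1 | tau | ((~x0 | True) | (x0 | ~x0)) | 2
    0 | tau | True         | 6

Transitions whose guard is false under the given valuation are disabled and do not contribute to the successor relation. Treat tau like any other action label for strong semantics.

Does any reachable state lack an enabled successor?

Answer: DEADLOCK-FREE

Analysis:
R = {0,1,2,3,4,5,6}
  0: tau→6  [1 exit(s)]
  1: b→4  tau→2  [2 exit(s)]
  2: a→4  b→3  tau→1  [3 exit(s)]
  3: a→6  b→1  b→4  [3 exit(s)]
  4: a→1  [1 exit(s)]
  5: a→3  [1 exit(s)]
  6: a→0  a→5  a→6  b→2  b→5  tau→3  [6 exit(s)]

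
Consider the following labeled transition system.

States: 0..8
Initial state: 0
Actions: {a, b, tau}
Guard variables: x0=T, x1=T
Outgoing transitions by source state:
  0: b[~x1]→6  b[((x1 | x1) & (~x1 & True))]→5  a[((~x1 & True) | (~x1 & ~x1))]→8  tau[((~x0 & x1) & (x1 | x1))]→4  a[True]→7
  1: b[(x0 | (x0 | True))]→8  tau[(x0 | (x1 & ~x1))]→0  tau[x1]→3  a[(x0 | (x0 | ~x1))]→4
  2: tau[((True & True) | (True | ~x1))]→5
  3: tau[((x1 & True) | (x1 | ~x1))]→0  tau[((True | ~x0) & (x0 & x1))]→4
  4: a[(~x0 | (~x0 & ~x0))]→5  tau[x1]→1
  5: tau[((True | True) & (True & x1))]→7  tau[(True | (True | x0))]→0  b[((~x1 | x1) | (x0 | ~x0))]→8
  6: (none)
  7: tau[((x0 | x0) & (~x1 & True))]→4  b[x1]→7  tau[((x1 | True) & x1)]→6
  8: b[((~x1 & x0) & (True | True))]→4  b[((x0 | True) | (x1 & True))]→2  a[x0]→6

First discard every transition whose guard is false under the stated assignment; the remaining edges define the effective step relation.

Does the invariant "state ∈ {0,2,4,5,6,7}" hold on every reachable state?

Safe = {0,2,4,5,6,7}
R = {0,6,7}
  0: ok
  6: ok
  7: ok

Answer: INVARIANT HOLDS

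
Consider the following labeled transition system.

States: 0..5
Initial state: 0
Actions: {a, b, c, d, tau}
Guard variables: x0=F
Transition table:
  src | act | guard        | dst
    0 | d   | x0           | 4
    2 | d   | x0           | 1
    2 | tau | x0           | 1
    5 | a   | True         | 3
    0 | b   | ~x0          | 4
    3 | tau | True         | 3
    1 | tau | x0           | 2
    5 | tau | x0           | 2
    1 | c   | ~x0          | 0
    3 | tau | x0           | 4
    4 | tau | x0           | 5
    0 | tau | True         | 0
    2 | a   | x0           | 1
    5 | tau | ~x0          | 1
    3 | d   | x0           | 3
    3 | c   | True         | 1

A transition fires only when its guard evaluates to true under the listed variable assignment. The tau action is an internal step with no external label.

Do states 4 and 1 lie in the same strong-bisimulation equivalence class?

Answer: NOT BISIMILAR

Trace:
Bisimulation quotient by refinement:
  P[0] = {{0,1,2,3,4,5}}
  P[1] = {{0},{1},{2,4},{3},{5}}
5 equivalence class(es) (converged in 2)
class of 4: {2,4}; class of 1: {1}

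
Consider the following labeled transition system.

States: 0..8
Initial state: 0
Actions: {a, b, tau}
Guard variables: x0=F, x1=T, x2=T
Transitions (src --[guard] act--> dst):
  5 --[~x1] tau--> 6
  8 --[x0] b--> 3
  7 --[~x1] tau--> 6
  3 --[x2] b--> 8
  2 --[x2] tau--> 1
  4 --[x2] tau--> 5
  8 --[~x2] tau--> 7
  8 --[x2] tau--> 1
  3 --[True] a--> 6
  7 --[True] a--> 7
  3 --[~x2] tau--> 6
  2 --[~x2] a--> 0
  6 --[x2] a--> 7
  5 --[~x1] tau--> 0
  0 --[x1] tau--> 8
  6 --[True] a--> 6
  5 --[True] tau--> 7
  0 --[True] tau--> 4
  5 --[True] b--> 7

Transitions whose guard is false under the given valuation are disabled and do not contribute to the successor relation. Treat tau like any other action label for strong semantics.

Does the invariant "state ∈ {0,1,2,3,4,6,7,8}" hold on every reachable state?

Inv-set: {0,1,2,3,4,6,7,8}
R = {0,1,4,5,7,8}
  0: ✓
  1: ✓
  4: ✓
  5: ✗ unsafe
  7: ✓
  8: ✓
witness against invariant: tau·tau → 5

Answer: INVARIANT VIOLATED at state 5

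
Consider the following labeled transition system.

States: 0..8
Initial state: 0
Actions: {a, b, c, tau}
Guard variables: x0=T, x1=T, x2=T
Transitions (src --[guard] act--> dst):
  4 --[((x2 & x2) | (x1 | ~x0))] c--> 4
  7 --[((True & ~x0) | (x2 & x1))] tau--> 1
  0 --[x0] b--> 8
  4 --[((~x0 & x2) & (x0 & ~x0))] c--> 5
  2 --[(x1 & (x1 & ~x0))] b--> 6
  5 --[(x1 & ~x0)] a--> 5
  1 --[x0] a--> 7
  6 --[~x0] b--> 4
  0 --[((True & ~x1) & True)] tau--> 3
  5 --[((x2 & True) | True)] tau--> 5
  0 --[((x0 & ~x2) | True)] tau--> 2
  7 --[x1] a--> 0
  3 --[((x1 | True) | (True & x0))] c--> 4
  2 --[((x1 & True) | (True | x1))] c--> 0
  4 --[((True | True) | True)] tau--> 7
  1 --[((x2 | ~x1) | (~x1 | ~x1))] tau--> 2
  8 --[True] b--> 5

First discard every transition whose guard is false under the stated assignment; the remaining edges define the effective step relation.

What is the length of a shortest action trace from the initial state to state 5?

Layered search for 5:
  depth 0: {0}
  depth 1: {2,8}
  depth 2: {5}
first hit 5 at d=2 via b·b

Answer: 2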